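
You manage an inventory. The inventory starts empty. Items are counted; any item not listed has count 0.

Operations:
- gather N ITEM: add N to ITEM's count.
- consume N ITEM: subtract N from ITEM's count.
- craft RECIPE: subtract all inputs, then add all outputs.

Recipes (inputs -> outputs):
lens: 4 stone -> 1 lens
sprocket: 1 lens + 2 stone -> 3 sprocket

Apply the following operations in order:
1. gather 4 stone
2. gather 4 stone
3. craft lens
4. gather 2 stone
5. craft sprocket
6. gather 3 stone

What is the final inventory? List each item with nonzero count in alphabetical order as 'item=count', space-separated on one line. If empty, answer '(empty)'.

Answer: sprocket=3 stone=7

Derivation:
After 1 (gather 4 stone): stone=4
After 2 (gather 4 stone): stone=8
After 3 (craft lens): lens=1 stone=4
After 4 (gather 2 stone): lens=1 stone=6
After 5 (craft sprocket): sprocket=3 stone=4
After 6 (gather 3 stone): sprocket=3 stone=7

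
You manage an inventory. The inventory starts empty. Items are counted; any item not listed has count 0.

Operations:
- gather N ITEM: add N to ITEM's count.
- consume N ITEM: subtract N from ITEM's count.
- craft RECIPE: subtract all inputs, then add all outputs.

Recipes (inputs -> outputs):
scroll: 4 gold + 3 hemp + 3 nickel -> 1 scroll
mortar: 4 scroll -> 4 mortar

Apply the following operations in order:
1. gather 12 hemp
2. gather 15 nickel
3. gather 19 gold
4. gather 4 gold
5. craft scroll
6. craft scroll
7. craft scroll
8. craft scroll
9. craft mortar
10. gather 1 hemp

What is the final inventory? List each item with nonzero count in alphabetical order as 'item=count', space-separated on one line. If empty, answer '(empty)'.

Answer: gold=7 hemp=1 mortar=4 nickel=3

Derivation:
After 1 (gather 12 hemp): hemp=12
After 2 (gather 15 nickel): hemp=12 nickel=15
After 3 (gather 19 gold): gold=19 hemp=12 nickel=15
After 4 (gather 4 gold): gold=23 hemp=12 nickel=15
After 5 (craft scroll): gold=19 hemp=9 nickel=12 scroll=1
After 6 (craft scroll): gold=15 hemp=6 nickel=9 scroll=2
After 7 (craft scroll): gold=11 hemp=3 nickel=6 scroll=3
After 8 (craft scroll): gold=7 nickel=3 scroll=4
After 9 (craft mortar): gold=7 mortar=4 nickel=3
After 10 (gather 1 hemp): gold=7 hemp=1 mortar=4 nickel=3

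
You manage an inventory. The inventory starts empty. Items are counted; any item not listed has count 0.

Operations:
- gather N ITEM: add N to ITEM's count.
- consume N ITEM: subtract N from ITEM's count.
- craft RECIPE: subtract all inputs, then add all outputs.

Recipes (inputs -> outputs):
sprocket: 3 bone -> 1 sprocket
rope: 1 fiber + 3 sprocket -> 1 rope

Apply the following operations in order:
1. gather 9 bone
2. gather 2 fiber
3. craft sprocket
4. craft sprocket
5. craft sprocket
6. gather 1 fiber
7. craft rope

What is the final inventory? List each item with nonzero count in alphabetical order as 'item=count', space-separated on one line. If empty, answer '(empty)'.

Answer: fiber=2 rope=1

Derivation:
After 1 (gather 9 bone): bone=9
After 2 (gather 2 fiber): bone=9 fiber=2
After 3 (craft sprocket): bone=6 fiber=2 sprocket=1
After 4 (craft sprocket): bone=3 fiber=2 sprocket=2
After 5 (craft sprocket): fiber=2 sprocket=3
After 6 (gather 1 fiber): fiber=3 sprocket=3
After 7 (craft rope): fiber=2 rope=1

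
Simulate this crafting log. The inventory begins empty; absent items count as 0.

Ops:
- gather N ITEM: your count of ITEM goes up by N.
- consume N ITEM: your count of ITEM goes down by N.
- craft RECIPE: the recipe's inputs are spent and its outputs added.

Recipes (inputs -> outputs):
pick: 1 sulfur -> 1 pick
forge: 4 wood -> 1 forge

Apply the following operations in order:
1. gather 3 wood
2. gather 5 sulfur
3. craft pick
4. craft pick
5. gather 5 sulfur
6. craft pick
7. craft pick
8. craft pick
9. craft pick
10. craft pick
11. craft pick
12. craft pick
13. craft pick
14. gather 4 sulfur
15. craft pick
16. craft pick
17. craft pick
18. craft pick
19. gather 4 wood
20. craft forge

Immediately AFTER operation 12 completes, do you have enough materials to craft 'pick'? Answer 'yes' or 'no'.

After 1 (gather 3 wood): wood=3
After 2 (gather 5 sulfur): sulfur=5 wood=3
After 3 (craft pick): pick=1 sulfur=4 wood=3
After 4 (craft pick): pick=2 sulfur=3 wood=3
After 5 (gather 5 sulfur): pick=2 sulfur=8 wood=3
After 6 (craft pick): pick=3 sulfur=7 wood=3
After 7 (craft pick): pick=4 sulfur=6 wood=3
After 8 (craft pick): pick=5 sulfur=5 wood=3
After 9 (craft pick): pick=6 sulfur=4 wood=3
After 10 (craft pick): pick=7 sulfur=3 wood=3
After 11 (craft pick): pick=8 sulfur=2 wood=3
After 12 (craft pick): pick=9 sulfur=1 wood=3

Answer: yes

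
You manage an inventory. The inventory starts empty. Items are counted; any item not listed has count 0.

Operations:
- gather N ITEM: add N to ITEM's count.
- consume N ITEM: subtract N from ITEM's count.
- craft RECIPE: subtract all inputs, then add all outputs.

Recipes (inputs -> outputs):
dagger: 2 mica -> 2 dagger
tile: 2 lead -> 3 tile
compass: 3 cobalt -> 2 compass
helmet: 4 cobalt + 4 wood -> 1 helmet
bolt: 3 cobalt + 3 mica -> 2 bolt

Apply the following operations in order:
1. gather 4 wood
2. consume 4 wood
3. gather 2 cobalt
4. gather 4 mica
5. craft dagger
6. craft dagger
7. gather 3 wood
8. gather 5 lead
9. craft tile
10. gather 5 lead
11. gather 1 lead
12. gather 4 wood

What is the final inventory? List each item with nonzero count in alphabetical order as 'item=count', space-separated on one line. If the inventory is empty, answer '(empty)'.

After 1 (gather 4 wood): wood=4
After 2 (consume 4 wood): (empty)
After 3 (gather 2 cobalt): cobalt=2
After 4 (gather 4 mica): cobalt=2 mica=4
After 5 (craft dagger): cobalt=2 dagger=2 mica=2
After 6 (craft dagger): cobalt=2 dagger=4
After 7 (gather 3 wood): cobalt=2 dagger=4 wood=3
After 8 (gather 5 lead): cobalt=2 dagger=4 lead=5 wood=3
After 9 (craft tile): cobalt=2 dagger=4 lead=3 tile=3 wood=3
After 10 (gather 5 lead): cobalt=2 dagger=4 lead=8 tile=3 wood=3
After 11 (gather 1 lead): cobalt=2 dagger=4 lead=9 tile=3 wood=3
After 12 (gather 4 wood): cobalt=2 dagger=4 lead=9 tile=3 wood=7

Answer: cobalt=2 dagger=4 lead=9 tile=3 wood=7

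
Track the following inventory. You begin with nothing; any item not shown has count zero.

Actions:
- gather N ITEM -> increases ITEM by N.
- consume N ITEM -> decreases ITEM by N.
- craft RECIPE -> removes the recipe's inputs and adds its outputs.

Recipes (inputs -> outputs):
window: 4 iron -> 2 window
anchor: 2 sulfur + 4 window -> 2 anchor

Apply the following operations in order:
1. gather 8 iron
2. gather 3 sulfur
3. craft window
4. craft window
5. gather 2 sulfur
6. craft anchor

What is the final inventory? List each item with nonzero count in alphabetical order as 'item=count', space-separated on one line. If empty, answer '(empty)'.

After 1 (gather 8 iron): iron=8
After 2 (gather 3 sulfur): iron=8 sulfur=3
After 3 (craft window): iron=4 sulfur=3 window=2
After 4 (craft window): sulfur=3 window=4
After 5 (gather 2 sulfur): sulfur=5 window=4
After 6 (craft anchor): anchor=2 sulfur=3

Answer: anchor=2 sulfur=3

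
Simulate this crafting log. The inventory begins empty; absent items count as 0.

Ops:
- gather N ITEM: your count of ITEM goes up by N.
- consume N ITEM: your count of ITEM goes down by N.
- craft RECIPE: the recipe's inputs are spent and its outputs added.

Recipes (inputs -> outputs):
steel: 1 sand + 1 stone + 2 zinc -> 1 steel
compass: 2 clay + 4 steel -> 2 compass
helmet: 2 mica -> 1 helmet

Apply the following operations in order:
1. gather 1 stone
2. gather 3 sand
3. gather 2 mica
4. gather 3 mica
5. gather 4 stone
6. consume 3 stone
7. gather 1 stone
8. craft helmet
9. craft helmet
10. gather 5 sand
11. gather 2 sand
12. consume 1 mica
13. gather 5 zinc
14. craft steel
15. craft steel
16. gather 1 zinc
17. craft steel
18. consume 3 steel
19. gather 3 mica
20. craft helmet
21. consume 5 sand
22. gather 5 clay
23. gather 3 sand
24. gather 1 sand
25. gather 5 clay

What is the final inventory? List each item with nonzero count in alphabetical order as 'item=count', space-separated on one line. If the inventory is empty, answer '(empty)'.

After 1 (gather 1 stone): stone=1
After 2 (gather 3 sand): sand=3 stone=1
After 3 (gather 2 mica): mica=2 sand=3 stone=1
After 4 (gather 3 mica): mica=5 sand=3 stone=1
After 5 (gather 4 stone): mica=5 sand=3 stone=5
After 6 (consume 3 stone): mica=5 sand=3 stone=2
After 7 (gather 1 stone): mica=5 sand=3 stone=3
After 8 (craft helmet): helmet=1 mica=3 sand=3 stone=3
After 9 (craft helmet): helmet=2 mica=1 sand=3 stone=3
After 10 (gather 5 sand): helmet=2 mica=1 sand=8 stone=3
After 11 (gather 2 sand): helmet=2 mica=1 sand=10 stone=3
After 12 (consume 1 mica): helmet=2 sand=10 stone=3
After 13 (gather 5 zinc): helmet=2 sand=10 stone=3 zinc=5
After 14 (craft steel): helmet=2 sand=9 steel=1 stone=2 zinc=3
After 15 (craft steel): helmet=2 sand=8 steel=2 stone=1 zinc=1
After 16 (gather 1 zinc): helmet=2 sand=8 steel=2 stone=1 zinc=2
After 17 (craft steel): helmet=2 sand=7 steel=3
After 18 (consume 3 steel): helmet=2 sand=7
After 19 (gather 3 mica): helmet=2 mica=3 sand=7
After 20 (craft helmet): helmet=3 mica=1 sand=7
After 21 (consume 5 sand): helmet=3 mica=1 sand=2
After 22 (gather 5 clay): clay=5 helmet=3 mica=1 sand=2
After 23 (gather 3 sand): clay=5 helmet=3 mica=1 sand=5
After 24 (gather 1 sand): clay=5 helmet=3 mica=1 sand=6
After 25 (gather 5 clay): clay=10 helmet=3 mica=1 sand=6

Answer: clay=10 helmet=3 mica=1 sand=6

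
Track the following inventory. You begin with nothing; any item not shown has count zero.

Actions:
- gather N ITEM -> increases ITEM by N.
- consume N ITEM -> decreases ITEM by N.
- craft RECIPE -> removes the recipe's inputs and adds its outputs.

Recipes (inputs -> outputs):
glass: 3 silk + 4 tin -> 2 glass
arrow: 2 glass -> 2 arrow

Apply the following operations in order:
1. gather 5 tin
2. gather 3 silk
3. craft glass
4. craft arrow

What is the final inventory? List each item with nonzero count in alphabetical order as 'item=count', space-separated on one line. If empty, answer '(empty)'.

Answer: arrow=2 tin=1

Derivation:
After 1 (gather 5 tin): tin=5
After 2 (gather 3 silk): silk=3 tin=5
After 3 (craft glass): glass=2 tin=1
After 4 (craft arrow): arrow=2 tin=1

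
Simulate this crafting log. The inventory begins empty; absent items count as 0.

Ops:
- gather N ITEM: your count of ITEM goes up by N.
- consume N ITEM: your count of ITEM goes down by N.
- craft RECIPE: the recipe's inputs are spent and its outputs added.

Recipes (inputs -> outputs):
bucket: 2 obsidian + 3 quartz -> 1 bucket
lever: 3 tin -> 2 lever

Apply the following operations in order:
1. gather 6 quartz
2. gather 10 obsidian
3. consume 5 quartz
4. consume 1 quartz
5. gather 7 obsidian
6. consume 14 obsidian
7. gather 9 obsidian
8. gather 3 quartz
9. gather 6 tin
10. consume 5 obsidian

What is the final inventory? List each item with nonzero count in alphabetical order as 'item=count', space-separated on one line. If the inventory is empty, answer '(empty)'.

Answer: obsidian=7 quartz=3 tin=6

Derivation:
After 1 (gather 6 quartz): quartz=6
After 2 (gather 10 obsidian): obsidian=10 quartz=6
After 3 (consume 5 quartz): obsidian=10 quartz=1
After 4 (consume 1 quartz): obsidian=10
After 5 (gather 7 obsidian): obsidian=17
After 6 (consume 14 obsidian): obsidian=3
After 7 (gather 9 obsidian): obsidian=12
After 8 (gather 3 quartz): obsidian=12 quartz=3
After 9 (gather 6 tin): obsidian=12 quartz=3 tin=6
After 10 (consume 5 obsidian): obsidian=7 quartz=3 tin=6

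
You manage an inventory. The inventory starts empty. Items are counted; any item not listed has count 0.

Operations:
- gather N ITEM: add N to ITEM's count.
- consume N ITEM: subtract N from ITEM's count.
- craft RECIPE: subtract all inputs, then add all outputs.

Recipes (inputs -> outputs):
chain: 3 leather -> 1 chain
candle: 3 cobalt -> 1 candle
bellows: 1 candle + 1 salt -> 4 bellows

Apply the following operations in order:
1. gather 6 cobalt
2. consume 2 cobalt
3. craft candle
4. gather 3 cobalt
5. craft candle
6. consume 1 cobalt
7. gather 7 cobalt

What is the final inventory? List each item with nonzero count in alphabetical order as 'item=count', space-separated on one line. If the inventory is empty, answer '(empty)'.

Answer: candle=2 cobalt=7

Derivation:
After 1 (gather 6 cobalt): cobalt=6
After 2 (consume 2 cobalt): cobalt=4
After 3 (craft candle): candle=1 cobalt=1
After 4 (gather 3 cobalt): candle=1 cobalt=4
After 5 (craft candle): candle=2 cobalt=1
After 6 (consume 1 cobalt): candle=2
After 7 (gather 7 cobalt): candle=2 cobalt=7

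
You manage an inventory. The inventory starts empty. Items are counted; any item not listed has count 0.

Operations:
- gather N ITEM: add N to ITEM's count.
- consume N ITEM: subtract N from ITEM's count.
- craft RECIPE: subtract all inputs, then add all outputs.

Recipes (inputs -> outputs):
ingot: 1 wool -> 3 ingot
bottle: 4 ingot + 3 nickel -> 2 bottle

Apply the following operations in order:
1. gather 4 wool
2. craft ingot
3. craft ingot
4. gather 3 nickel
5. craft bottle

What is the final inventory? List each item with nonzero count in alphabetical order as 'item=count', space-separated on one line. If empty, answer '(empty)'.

After 1 (gather 4 wool): wool=4
After 2 (craft ingot): ingot=3 wool=3
After 3 (craft ingot): ingot=6 wool=2
After 4 (gather 3 nickel): ingot=6 nickel=3 wool=2
After 5 (craft bottle): bottle=2 ingot=2 wool=2

Answer: bottle=2 ingot=2 wool=2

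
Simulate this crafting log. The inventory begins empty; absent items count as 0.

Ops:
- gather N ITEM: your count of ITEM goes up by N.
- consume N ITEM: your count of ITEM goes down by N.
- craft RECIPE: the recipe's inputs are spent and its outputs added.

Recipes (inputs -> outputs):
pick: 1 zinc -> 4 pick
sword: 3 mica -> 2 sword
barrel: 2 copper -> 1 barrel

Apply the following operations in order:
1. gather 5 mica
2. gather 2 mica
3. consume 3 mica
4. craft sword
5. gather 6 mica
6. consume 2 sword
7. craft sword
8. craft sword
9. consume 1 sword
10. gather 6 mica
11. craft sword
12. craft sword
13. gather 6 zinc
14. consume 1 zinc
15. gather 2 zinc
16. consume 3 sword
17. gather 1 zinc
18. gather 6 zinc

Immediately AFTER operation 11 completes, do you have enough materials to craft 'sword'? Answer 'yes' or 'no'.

After 1 (gather 5 mica): mica=5
After 2 (gather 2 mica): mica=7
After 3 (consume 3 mica): mica=4
After 4 (craft sword): mica=1 sword=2
After 5 (gather 6 mica): mica=7 sword=2
After 6 (consume 2 sword): mica=7
After 7 (craft sword): mica=4 sword=2
After 8 (craft sword): mica=1 sword=4
After 9 (consume 1 sword): mica=1 sword=3
After 10 (gather 6 mica): mica=7 sword=3
After 11 (craft sword): mica=4 sword=5

Answer: yes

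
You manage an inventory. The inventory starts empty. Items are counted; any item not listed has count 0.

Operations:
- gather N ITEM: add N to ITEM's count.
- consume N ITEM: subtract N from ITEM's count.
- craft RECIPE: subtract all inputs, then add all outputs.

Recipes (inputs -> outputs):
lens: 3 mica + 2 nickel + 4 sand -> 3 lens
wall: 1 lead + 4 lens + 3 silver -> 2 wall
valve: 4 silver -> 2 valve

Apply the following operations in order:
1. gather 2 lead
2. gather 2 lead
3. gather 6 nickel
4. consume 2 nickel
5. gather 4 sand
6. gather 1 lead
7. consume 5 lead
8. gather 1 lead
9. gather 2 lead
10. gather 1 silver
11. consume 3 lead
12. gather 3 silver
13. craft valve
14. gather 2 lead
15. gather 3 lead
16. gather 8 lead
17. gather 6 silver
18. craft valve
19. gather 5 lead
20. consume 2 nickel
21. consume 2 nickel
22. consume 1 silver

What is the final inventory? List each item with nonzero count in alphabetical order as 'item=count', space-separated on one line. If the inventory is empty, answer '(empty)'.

Answer: lead=18 sand=4 silver=1 valve=4

Derivation:
After 1 (gather 2 lead): lead=2
After 2 (gather 2 lead): lead=4
After 3 (gather 6 nickel): lead=4 nickel=6
After 4 (consume 2 nickel): lead=4 nickel=4
After 5 (gather 4 sand): lead=4 nickel=4 sand=4
After 6 (gather 1 lead): lead=5 nickel=4 sand=4
After 7 (consume 5 lead): nickel=4 sand=4
After 8 (gather 1 lead): lead=1 nickel=4 sand=4
After 9 (gather 2 lead): lead=3 nickel=4 sand=4
After 10 (gather 1 silver): lead=3 nickel=4 sand=4 silver=1
After 11 (consume 3 lead): nickel=4 sand=4 silver=1
After 12 (gather 3 silver): nickel=4 sand=4 silver=4
After 13 (craft valve): nickel=4 sand=4 valve=2
After 14 (gather 2 lead): lead=2 nickel=4 sand=4 valve=2
After 15 (gather 3 lead): lead=5 nickel=4 sand=4 valve=2
After 16 (gather 8 lead): lead=13 nickel=4 sand=4 valve=2
After 17 (gather 6 silver): lead=13 nickel=4 sand=4 silver=6 valve=2
After 18 (craft valve): lead=13 nickel=4 sand=4 silver=2 valve=4
After 19 (gather 5 lead): lead=18 nickel=4 sand=4 silver=2 valve=4
After 20 (consume 2 nickel): lead=18 nickel=2 sand=4 silver=2 valve=4
After 21 (consume 2 nickel): lead=18 sand=4 silver=2 valve=4
After 22 (consume 1 silver): lead=18 sand=4 silver=1 valve=4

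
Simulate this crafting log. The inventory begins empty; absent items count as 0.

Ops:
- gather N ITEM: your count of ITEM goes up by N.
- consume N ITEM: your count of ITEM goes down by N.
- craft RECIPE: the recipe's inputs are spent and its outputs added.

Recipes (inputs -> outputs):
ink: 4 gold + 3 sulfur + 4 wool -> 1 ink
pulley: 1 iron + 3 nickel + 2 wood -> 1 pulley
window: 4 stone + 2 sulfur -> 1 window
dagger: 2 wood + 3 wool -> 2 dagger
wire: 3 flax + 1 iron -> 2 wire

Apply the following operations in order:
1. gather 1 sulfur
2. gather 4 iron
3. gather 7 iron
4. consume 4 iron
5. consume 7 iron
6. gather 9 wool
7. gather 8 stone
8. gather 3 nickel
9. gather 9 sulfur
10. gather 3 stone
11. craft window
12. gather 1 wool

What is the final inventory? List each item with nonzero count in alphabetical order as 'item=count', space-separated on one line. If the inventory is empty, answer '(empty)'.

After 1 (gather 1 sulfur): sulfur=1
After 2 (gather 4 iron): iron=4 sulfur=1
After 3 (gather 7 iron): iron=11 sulfur=1
After 4 (consume 4 iron): iron=7 sulfur=1
After 5 (consume 7 iron): sulfur=1
After 6 (gather 9 wool): sulfur=1 wool=9
After 7 (gather 8 stone): stone=8 sulfur=1 wool=9
After 8 (gather 3 nickel): nickel=3 stone=8 sulfur=1 wool=9
After 9 (gather 9 sulfur): nickel=3 stone=8 sulfur=10 wool=9
After 10 (gather 3 stone): nickel=3 stone=11 sulfur=10 wool=9
After 11 (craft window): nickel=3 stone=7 sulfur=8 window=1 wool=9
After 12 (gather 1 wool): nickel=3 stone=7 sulfur=8 window=1 wool=10

Answer: nickel=3 stone=7 sulfur=8 window=1 wool=10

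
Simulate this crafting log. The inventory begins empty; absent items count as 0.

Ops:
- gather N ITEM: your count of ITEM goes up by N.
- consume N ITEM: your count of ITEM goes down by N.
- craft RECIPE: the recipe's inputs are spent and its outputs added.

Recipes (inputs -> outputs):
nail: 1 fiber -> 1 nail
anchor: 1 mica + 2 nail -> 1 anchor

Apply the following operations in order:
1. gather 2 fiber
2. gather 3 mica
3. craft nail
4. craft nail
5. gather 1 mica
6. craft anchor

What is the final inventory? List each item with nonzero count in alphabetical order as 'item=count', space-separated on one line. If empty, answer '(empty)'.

Answer: anchor=1 mica=3

Derivation:
After 1 (gather 2 fiber): fiber=2
After 2 (gather 3 mica): fiber=2 mica=3
After 3 (craft nail): fiber=1 mica=3 nail=1
After 4 (craft nail): mica=3 nail=2
After 5 (gather 1 mica): mica=4 nail=2
After 6 (craft anchor): anchor=1 mica=3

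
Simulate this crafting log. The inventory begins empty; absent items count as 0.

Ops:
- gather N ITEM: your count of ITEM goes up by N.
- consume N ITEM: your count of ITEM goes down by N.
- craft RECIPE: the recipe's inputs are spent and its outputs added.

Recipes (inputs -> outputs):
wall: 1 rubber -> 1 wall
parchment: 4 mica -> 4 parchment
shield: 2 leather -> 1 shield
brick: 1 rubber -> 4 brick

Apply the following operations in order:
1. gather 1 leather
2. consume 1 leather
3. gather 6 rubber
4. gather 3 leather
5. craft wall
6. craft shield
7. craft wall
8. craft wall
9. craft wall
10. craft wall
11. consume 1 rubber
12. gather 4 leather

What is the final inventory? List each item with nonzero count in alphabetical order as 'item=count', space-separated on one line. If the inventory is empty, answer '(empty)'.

After 1 (gather 1 leather): leather=1
After 2 (consume 1 leather): (empty)
After 3 (gather 6 rubber): rubber=6
After 4 (gather 3 leather): leather=3 rubber=6
After 5 (craft wall): leather=3 rubber=5 wall=1
After 6 (craft shield): leather=1 rubber=5 shield=1 wall=1
After 7 (craft wall): leather=1 rubber=4 shield=1 wall=2
After 8 (craft wall): leather=1 rubber=3 shield=1 wall=3
After 9 (craft wall): leather=1 rubber=2 shield=1 wall=4
After 10 (craft wall): leather=1 rubber=1 shield=1 wall=5
After 11 (consume 1 rubber): leather=1 shield=1 wall=5
After 12 (gather 4 leather): leather=5 shield=1 wall=5

Answer: leather=5 shield=1 wall=5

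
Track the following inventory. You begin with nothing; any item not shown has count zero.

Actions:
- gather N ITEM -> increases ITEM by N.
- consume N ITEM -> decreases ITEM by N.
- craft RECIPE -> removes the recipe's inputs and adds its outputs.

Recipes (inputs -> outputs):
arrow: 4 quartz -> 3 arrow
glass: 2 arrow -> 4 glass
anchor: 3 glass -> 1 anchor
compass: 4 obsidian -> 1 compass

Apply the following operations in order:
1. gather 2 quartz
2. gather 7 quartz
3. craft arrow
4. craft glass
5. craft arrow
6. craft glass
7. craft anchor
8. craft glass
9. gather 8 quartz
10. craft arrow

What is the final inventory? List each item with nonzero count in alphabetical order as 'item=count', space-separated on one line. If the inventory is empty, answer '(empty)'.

Answer: anchor=1 arrow=3 glass=9 quartz=5

Derivation:
After 1 (gather 2 quartz): quartz=2
After 2 (gather 7 quartz): quartz=9
After 3 (craft arrow): arrow=3 quartz=5
After 4 (craft glass): arrow=1 glass=4 quartz=5
After 5 (craft arrow): arrow=4 glass=4 quartz=1
After 6 (craft glass): arrow=2 glass=8 quartz=1
After 7 (craft anchor): anchor=1 arrow=2 glass=5 quartz=1
After 8 (craft glass): anchor=1 glass=9 quartz=1
After 9 (gather 8 quartz): anchor=1 glass=9 quartz=9
After 10 (craft arrow): anchor=1 arrow=3 glass=9 quartz=5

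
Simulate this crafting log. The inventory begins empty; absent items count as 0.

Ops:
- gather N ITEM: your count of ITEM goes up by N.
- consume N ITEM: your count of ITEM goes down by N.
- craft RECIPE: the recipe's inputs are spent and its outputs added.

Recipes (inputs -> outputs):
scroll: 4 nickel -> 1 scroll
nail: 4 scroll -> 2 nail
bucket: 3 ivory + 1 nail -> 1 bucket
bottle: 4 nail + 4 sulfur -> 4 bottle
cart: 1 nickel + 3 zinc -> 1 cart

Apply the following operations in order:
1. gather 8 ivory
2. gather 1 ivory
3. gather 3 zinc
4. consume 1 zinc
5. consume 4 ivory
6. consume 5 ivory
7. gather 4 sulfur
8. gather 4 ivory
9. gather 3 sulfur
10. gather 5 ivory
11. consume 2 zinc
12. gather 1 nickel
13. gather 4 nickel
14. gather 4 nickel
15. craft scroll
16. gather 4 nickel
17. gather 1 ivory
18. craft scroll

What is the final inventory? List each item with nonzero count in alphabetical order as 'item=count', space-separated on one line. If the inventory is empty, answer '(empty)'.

After 1 (gather 8 ivory): ivory=8
After 2 (gather 1 ivory): ivory=9
After 3 (gather 3 zinc): ivory=9 zinc=3
After 4 (consume 1 zinc): ivory=9 zinc=2
After 5 (consume 4 ivory): ivory=5 zinc=2
After 6 (consume 5 ivory): zinc=2
After 7 (gather 4 sulfur): sulfur=4 zinc=2
After 8 (gather 4 ivory): ivory=4 sulfur=4 zinc=2
After 9 (gather 3 sulfur): ivory=4 sulfur=7 zinc=2
After 10 (gather 5 ivory): ivory=9 sulfur=7 zinc=2
After 11 (consume 2 zinc): ivory=9 sulfur=7
After 12 (gather 1 nickel): ivory=9 nickel=1 sulfur=7
After 13 (gather 4 nickel): ivory=9 nickel=5 sulfur=7
After 14 (gather 4 nickel): ivory=9 nickel=9 sulfur=7
After 15 (craft scroll): ivory=9 nickel=5 scroll=1 sulfur=7
After 16 (gather 4 nickel): ivory=9 nickel=9 scroll=1 sulfur=7
After 17 (gather 1 ivory): ivory=10 nickel=9 scroll=1 sulfur=7
After 18 (craft scroll): ivory=10 nickel=5 scroll=2 sulfur=7

Answer: ivory=10 nickel=5 scroll=2 sulfur=7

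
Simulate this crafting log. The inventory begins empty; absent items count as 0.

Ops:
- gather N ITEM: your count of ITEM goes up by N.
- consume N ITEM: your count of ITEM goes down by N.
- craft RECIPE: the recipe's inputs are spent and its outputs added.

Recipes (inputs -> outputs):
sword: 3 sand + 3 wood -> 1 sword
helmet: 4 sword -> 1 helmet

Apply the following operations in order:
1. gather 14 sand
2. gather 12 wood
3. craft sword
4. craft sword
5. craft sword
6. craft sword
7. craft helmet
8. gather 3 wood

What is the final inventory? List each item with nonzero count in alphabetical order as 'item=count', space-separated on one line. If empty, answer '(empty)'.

After 1 (gather 14 sand): sand=14
After 2 (gather 12 wood): sand=14 wood=12
After 3 (craft sword): sand=11 sword=1 wood=9
After 4 (craft sword): sand=8 sword=2 wood=6
After 5 (craft sword): sand=5 sword=3 wood=3
After 6 (craft sword): sand=2 sword=4
After 7 (craft helmet): helmet=1 sand=2
After 8 (gather 3 wood): helmet=1 sand=2 wood=3

Answer: helmet=1 sand=2 wood=3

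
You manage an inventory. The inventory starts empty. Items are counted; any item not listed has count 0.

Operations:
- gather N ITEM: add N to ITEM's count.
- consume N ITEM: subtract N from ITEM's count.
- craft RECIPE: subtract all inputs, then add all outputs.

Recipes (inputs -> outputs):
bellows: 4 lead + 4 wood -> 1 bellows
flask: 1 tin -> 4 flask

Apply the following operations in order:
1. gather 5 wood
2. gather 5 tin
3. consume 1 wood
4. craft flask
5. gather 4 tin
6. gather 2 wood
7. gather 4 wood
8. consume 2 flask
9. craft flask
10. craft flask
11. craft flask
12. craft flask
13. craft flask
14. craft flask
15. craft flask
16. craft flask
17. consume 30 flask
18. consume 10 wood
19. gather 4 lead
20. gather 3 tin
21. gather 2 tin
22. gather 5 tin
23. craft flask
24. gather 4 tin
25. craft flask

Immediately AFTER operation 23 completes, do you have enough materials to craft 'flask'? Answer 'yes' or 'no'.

Answer: yes

Derivation:
After 1 (gather 5 wood): wood=5
After 2 (gather 5 tin): tin=5 wood=5
After 3 (consume 1 wood): tin=5 wood=4
After 4 (craft flask): flask=4 tin=4 wood=4
After 5 (gather 4 tin): flask=4 tin=8 wood=4
After 6 (gather 2 wood): flask=4 tin=8 wood=6
After 7 (gather 4 wood): flask=4 tin=8 wood=10
After 8 (consume 2 flask): flask=2 tin=8 wood=10
After 9 (craft flask): flask=6 tin=7 wood=10
After 10 (craft flask): flask=10 tin=6 wood=10
After 11 (craft flask): flask=14 tin=5 wood=10
After 12 (craft flask): flask=18 tin=4 wood=10
After 13 (craft flask): flask=22 tin=3 wood=10
After 14 (craft flask): flask=26 tin=2 wood=10
After 15 (craft flask): flask=30 tin=1 wood=10
After 16 (craft flask): flask=34 wood=10
After 17 (consume 30 flask): flask=4 wood=10
After 18 (consume 10 wood): flask=4
After 19 (gather 4 lead): flask=4 lead=4
After 20 (gather 3 tin): flask=4 lead=4 tin=3
After 21 (gather 2 tin): flask=4 lead=4 tin=5
After 22 (gather 5 tin): flask=4 lead=4 tin=10
After 23 (craft flask): flask=8 lead=4 tin=9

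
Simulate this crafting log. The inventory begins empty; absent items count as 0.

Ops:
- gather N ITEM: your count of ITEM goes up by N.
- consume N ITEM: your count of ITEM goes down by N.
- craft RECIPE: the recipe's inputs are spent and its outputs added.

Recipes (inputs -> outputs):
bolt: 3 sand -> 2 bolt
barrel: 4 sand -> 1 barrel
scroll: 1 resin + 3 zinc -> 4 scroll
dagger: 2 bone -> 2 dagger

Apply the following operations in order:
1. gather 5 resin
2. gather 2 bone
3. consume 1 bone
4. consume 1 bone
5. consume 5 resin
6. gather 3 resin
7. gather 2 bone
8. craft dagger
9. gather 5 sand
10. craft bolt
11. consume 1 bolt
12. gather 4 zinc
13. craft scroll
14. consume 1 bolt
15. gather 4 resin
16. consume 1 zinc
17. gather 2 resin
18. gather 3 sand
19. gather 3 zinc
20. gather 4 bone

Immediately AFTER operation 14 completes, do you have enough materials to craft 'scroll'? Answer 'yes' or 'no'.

Answer: no

Derivation:
After 1 (gather 5 resin): resin=5
After 2 (gather 2 bone): bone=2 resin=5
After 3 (consume 1 bone): bone=1 resin=5
After 4 (consume 1 bone): resin=5
After 5 (consume 5 resin): (empty)
After 6 (gather 3 resin): resin=3
After 7 (gather 2 bone): bone=2 resin=3
After 8 (craft dagger): dagger=2 resin=3
After 9 (gather 5 sand): dagger=2 resin=3 sand=5
After 10 (craft bolt): bolt=2 dagger=2 resin=3 sand=2
After 11 (consume 1 bolt): bolt=1 dagger=2 resin=3 sand=2
After 12 (gather 4 zinc): bolt=1 dagger=2 resin=3 sand=2 zinc=4
After 13 (craft scroll): bolt=1 dagger=2 resin=2 sand=2 scroll=4 zinc=1
After 14 (consume 1 bolt): dagger=2 resin=2 sand=2 scroll=4 zinc=1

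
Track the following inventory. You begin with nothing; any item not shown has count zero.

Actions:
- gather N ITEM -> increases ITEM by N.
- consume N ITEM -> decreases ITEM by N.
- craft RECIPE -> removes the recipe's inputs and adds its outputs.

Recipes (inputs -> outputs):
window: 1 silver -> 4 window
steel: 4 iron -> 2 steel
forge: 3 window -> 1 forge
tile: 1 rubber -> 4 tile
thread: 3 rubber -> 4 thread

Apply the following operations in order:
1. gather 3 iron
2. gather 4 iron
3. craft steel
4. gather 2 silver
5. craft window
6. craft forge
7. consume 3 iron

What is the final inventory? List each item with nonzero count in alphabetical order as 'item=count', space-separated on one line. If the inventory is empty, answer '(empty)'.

After 1 (gather 3 iron): iron=3
After 2 (gather 4 iron): iron=7
After 3 (craft steel): iron=3 steel=2
After 4 (gather 2 silver): iron=3 silver=2 steel=2
After 5 (craft window): iron=3 silver=1 steel=2 window=4
After 6 (craft forge): forge=1 iron=3 silver=1 steel=2 window=1
After 7 (consume 3 iron): forge=1 silver=1 steel=2 window=1

Answer: forge=1 silver=1 steel=2 window=1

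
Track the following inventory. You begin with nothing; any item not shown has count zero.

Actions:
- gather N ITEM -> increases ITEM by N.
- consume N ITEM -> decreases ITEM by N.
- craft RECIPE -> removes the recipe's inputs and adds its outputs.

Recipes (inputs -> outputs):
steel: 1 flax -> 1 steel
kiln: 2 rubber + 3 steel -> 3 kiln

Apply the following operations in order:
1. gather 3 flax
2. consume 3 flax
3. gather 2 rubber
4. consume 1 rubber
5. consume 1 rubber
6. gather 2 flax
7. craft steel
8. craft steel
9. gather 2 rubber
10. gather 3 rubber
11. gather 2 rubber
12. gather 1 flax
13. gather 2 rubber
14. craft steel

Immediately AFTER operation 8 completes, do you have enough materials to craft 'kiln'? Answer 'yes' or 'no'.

After 1 (gather 3 flax): flax=3
After 2 (consume 3 flax): (empty)
After 3 (gather 2 rubber): rubber=2
After 4 (consume 1 rubber): rubber=1
After 5 (consume 1 rubber): (empty)
After 6 (gather 2 flax): flax=2
After 7 (craft steel): flax=1 steel=1
After 8 (craft steel): steel=2

Answer: no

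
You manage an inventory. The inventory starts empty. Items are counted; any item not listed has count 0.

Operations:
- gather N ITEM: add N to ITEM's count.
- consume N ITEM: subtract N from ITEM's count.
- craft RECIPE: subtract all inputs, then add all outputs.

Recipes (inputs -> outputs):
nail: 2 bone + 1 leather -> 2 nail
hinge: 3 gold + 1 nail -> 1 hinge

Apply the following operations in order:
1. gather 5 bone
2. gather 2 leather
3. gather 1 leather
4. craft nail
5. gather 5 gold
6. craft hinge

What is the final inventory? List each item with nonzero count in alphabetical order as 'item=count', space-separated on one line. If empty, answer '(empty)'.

Answer: bone=3 gold=2 hinge=1 leather=2 nail=1

Derivation:
After 1 (gather 5 bone): bone=5
After 2 (gather 2 leather): bone=5 leather=2
After 3 (gather 1 leather): bone=5 leather=3
After 4 (craft nail): bone=3 leather=2 nail=2
After 5 (gather 5 gold): bone=3 gold=5 leather=2 nail=2
After 6 (craft hinge): bone=3 gold=2 hinge=1 leather=2 nail=1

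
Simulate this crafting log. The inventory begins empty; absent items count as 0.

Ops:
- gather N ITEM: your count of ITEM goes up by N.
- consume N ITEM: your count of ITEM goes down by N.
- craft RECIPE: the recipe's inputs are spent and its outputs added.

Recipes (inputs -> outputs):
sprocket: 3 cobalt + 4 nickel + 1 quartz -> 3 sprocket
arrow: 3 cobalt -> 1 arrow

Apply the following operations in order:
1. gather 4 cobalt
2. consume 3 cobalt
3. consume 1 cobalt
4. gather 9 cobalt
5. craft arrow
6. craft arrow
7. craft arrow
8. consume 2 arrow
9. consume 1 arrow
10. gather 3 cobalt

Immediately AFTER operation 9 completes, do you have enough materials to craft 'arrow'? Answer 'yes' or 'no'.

After 1 (gather 4 cobalt): cobalt=4
After 2 (consume 3 cobalt): cobalt=1
After 3 (consume 1 cobalt): (empty)
After 4 (gather 9 cobalt): cobalt=9
After 5 (craft arrow): arrow=1 cobalt=6
After 6 (craft arrow): arrow=2 cobalt=3
After 7 (craft arrow): arrow=3
After 8 (consume 2 arrow): arrow=1
After 9 (consume 1 arrow): (empty)

Answer: no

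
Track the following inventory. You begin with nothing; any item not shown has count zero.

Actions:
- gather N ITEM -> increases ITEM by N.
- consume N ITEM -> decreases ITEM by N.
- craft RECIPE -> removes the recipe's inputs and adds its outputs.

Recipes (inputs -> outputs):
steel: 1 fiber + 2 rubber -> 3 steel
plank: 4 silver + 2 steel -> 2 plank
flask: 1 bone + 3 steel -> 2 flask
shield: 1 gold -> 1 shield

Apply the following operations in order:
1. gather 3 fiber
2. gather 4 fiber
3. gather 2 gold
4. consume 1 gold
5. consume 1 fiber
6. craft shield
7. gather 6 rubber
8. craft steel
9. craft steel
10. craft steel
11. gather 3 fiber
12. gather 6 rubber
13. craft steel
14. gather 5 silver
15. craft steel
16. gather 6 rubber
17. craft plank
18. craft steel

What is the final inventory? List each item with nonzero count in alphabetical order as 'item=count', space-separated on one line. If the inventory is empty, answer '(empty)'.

Answer: fiber=3 plank=2 rubber=6 shield=1 silver=1 steel=16

Derivation:
After 1 (gather 3 fiber): fiber=3
After 2 (gather 4 fiber): fiber=7
After 3 (gather 2 gold): fiber=7 gold=2
After 4 (consume 1 gold): fiber=7 gold=1
After 5 (consume 1 fiber): fiber=6 gold=1
After 6 (craft shield): fiber=6 shield=1
After 7 (gather 6 rubber): fiber=6 rubber=6 shield=1
After 8 (craft steel): fiber=5 rubber=4 shield=1 steel=3
After 9 (craft steel): fiber=4 rubber=2 shield=1 steel=6
After 10 (craft steel): fiber=3 shield=1 steel=9
After 11 (gather 3 fiber): fiber=6 shield=1 steel=9
After 12 (gather 6 rubber): fiber=6 rubber=6 shield=1 steel=9
After 13 (craft steel): fiber=5 rubber=4 shield=1 steel=12
After 14 (gather 5 silver): fiber=5 rubber=4 shield=1 silver=5 steel=12
After 15 (craft steel): fiber=4 rubber=2 shield=1 silver=5 steel=15
After 16 (gather 6 rubber): fiber=4 rubber=8 shield=1 silver=5 steel=15
After 17 (craft plank): fiber=4 plank=2 rubber=8 shield=1 silver=1 steel=13
After 18 (craft steel): fiber=3 plank=2 rubber=6 shield=1 silver=1 steel=16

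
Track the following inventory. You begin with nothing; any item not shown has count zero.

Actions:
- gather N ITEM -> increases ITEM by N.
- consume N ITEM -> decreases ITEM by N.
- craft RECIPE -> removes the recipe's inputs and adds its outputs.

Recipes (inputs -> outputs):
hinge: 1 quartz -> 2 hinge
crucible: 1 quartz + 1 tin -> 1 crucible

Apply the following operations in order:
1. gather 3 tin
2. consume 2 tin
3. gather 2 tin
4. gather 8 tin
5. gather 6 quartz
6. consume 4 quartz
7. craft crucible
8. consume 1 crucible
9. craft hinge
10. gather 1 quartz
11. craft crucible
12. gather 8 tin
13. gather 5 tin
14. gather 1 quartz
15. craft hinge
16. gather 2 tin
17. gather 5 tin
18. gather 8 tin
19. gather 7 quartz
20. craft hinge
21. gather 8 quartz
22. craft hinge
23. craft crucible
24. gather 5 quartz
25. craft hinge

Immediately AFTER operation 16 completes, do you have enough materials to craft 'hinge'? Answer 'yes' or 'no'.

After 1 (gather 3 tin): tin=3
After 2 (consume 2 tin): tin=1
After 3 (gather 2 tin): tin=3
After 4 (gather 8 tin): tin=11
After 5 (gather 6 quartz): quartz=6 tin=11
After 6 (consume 4 quartz): quartz=2 tin=11
After 7 (craft crucible): crucible=1 quartz=1 tin=10
After 8 (consume 1 crucible): quartz=1 tin=10
After 9 (craft hinge): hinge=2 tin=10
After 10 (gather 1 quartz): hinge=2 quartz=1 tin=10
After 11 (craft crucible): crucible=1 hinge=2 tin=9
After 12 (gather 8 tin): crucible=1 hinge=2 tin=17
After 13 (gather 5 tin): crucible=1 hinge=2 tin=22
After 14 (gather 1 quartz): crucible=1 hinge=2 quartz=1 tin=22
After 15 (craft hinge): crucible=1 hinge=4 tin=22
After 16 (gather 2 tin): crucible=1 hinge=4 tin=24

Answer: no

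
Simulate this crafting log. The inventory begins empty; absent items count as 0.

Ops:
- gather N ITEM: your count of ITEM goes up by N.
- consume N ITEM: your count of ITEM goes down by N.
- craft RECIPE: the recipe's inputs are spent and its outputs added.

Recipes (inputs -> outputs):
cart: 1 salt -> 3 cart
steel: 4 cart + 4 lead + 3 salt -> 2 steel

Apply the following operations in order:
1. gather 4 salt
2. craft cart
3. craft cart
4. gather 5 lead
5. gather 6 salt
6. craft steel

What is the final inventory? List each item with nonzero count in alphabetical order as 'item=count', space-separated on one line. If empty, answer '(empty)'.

Answer: cart=2 lead=1 salt=5 steel=2

Derivation:
After 1 (gather 4 salt): salt=4
After 2 (craft cart): cart=3 salt=3
After 3 (craft cart): cart=6 salt=2
After 4 (gather 5 lead): cart=6 lead=5 salt=2
After 5 (gather 6 salt): cart=6 lead=5 salt=8
After 6 (craft steel): cart=2 lead=1 salt=5 steel=2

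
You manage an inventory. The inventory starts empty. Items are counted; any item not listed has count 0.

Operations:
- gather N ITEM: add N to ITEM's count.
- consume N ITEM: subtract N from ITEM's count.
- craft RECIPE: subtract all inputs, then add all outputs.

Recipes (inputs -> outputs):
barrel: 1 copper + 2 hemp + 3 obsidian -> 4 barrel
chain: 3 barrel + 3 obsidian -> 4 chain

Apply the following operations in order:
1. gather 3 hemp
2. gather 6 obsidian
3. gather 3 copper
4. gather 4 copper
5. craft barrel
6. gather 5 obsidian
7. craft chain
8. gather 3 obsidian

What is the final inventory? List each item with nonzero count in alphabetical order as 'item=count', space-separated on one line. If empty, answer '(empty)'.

After 1 (gather 3 hemp): hemp=3
After 2 (gather 6 obsidian): hemp=3 obsidian=6
After 3 (gather 3 copper): copper=3 hemp=3 obsidian=6
After 4 (gather 4 copper): copper=7 hemp=3 obsidian=6
After 5 (craft barrel): barrel=4 copper=6 hemp=1 obsidian=3
After 6 (gather 5 obsidian): barrel=4 copper=6 hemp=1 obsidian=8
After 7 (craft chain): barrel=1 chain=4 copper=6 hemp=1 obsidian=5
After 8 (gather 3 obsidian): barrel=1 chain=4 copper=6 hemp=1 obsidian=8

Answer: barrel=1 chain=4 copper=6 hemp=1 obsidian=8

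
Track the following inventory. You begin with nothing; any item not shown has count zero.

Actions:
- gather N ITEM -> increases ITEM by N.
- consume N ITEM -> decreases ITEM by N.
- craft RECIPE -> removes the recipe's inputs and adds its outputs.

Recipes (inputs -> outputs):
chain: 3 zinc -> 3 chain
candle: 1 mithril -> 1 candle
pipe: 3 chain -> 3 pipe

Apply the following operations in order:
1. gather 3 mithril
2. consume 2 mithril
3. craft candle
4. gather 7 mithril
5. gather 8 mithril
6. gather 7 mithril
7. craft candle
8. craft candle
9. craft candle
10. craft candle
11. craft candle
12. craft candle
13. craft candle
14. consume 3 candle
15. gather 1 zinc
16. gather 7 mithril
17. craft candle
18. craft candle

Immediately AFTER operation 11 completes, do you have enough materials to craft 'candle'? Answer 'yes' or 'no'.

Answer: yes

Derivation:
After 1 (gather 3 mithril): mithril=3
After 2 (consume 2 mithril): mithril=1
After 3 (craft candle): candle=1
After 4 (gather 7 mithril): candle=1 mithril=7
After 5 (gather 8 mithril): candle=1 mithril=15
After 6 (gather 7 mithril): candle=1 mithril=22
After 7 (craft candle): candle=2 mithril=21
After 8 (craft candle): candle=3 mithril=20
After 9 (craft candle): candle=4 mithril=19
After 10 (craft candle): candle=5 mithril=18
After 11 (craft candle): candle=6 mithril=17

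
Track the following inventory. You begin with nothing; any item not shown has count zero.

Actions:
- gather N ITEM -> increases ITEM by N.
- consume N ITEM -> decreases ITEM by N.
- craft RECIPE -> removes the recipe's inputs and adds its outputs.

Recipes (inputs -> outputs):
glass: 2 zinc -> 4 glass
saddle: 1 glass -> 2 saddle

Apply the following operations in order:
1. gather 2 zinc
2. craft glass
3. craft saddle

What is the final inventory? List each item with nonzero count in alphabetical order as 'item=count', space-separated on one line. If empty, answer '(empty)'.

After 1 (gather 2 zinc): zinc=2
After 2 (craft glass): glass=4
After 3 (craft saddle): glass=3 saddle=2

Answer: glass=3 saddle=2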